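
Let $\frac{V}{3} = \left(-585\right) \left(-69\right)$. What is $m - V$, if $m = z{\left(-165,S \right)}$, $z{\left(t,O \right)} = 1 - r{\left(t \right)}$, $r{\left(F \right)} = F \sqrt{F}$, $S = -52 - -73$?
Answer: $-121094 + 165 i \sqrt{165} \approx -1.2109 \cdot 10^{5} + 2119.5 i$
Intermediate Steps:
$S = 21$ ($S = -52 + 73 = 21$)
$r{\left(F \right)} = F^{\frac{3}{2}}$
$z{\left(t,O \right)} = 1 - t^{\frac{3}{2}}$
$m = 1 + 165 i \sqrt{165}$ ($m = 1 - \left(-165\right)^{\frac{3}{2}} = 1 - - 165 i \sqrt{165} = 1 + 165 i \sqrt{165} \approx 1.0 + 2119.5 i$)
$V = 121095$ ($V = 3 \left(\left(-585\right) \left(-69\right)\right) = 3 \cdot 40365 = 121095$)
$m - V = \left(1 + 165 i \sqrt{165}\right) - 121095 = -121094 + 165 i \sqrt{165}$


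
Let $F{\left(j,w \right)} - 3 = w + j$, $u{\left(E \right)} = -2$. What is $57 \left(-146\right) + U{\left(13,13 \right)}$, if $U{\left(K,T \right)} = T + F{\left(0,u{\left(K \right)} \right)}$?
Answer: $-8308$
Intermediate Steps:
$F{\left(j,w \right)} = 3 + j + w$ ($F{\left(j,w \right)} = 3 + \left(w + j\right) = 3 + \left(j + w\right) = 3 + j + w$)
$U{\left(K,T \right)} = 1 + T$ ($U{\left(K,T \right)} = T + \left(3 + 0 - 2\right) = T + 1 = 1 + T$)
$57 \left(-146\right) + U{\left(13,13 \right)} = 57 \left(-146\right) + \left(1 + 13\right) = -8322 + 14 = -8308$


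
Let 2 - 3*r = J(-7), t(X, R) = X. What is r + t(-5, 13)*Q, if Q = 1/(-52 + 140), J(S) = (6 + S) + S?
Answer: 865/264 ≈ 3.2765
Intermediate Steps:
J(S) = 6 + 2*S
r = 10/3 (r = ⅔ - (6 + 2*(-7))/3 = ⅔ - (6 - 14)/3 = ⅔ - ⅓*(-8) = ⅔ + 8/3 = 10/3 ≈ 3.3333)
Q = 1/88 ≈ 0.011364
r + t(-5, 13)*Q = 10/3 - 5*1/88 = 10/3 - 5/88 = 865/264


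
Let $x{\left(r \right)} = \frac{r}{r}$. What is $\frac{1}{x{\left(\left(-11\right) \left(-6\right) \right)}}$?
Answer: $1$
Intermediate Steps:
$x{\left(r \right)} = 1$
$\frac{1}{x{\left(\left(-11\right) \left(-6\right) \right)}} = 1^{-1} = 1$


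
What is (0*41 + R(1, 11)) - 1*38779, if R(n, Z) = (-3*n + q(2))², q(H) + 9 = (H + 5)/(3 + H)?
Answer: -966666/25 ≈ -38667.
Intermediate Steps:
q(H) = -9 + (5 + H)/(3 + H) (q(H) = -9 + (H + 5)/(3 + H) = -9 + (5 + H)/(3 + H))
R(n, Z) = (-38/5 - 3*n)² (R(n, Z) = (-3*n + 2*(-11 - 4*2)/(3 + 2))² = (-3*n + 2*(-11 - 8)/5)² = (-3*n + 2*(⅕)*(-19))² = (-3*n - 38/5)² = (-38/5 - 3*n)²)
(0*41 + R(1, 11)) - 1*38779 = (0*41 + (38 + 15*1)²/25) - 1*38779 = (0 + (38 + 15)²/25) - 38779 = (0 + (1/25)*53²) - 38779 = (0 + (1/25)*2809) - 38779 = (0 + 2809/25) - 38779 = 2809/25 - 38779 = -966666/25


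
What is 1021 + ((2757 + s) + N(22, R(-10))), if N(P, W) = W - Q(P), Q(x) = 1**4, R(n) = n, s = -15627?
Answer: -11860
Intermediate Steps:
Q(x) = 1
N(P, W) = -1 + W (N(P, W) = W - 1*1 = W - 1 = -1 + W)
1021 + ((2757 + s) + N(22, R(-10))) = 1021 + ((2757 - 15627) + (-1 - 10)) = 1021 + (-12870 - 11) = 1021 - 12881 = -11860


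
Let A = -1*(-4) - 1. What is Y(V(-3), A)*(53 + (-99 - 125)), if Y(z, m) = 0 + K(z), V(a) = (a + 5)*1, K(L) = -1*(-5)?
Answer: -855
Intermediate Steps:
K(L) = 5
V(a) = 5 + a (V(a) = (5 + a)*1 = 5 + a)
A = 3 (A = 4 - 1 = 3)
Y(z, m) = 5 (Y(z, m) = 0 + 5 = 5)
Y(V(-3), A)*(53 + (-99 - 125)) = 5*(53 + (-99 - 125)) = 5*(53 - 224) = 5*(-171) = -855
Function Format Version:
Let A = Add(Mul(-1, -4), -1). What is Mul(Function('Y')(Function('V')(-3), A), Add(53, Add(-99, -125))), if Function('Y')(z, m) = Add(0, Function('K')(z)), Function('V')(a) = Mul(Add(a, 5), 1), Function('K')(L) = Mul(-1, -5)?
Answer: -855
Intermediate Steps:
Function('K')(L) = 5
Function('V')(a) = Add(5, a) (Function('V')(a) = Mul(Add(5, a), 1) = Add(5, a))
A = 3 (A = Add(4, -1) = 3)
Function('Y')(z, m) = 5 (Function('Y')(z, m) = Add(0, 5) = 5)
Mul(Function('Y')(Function('V')(-3), A), Add(53, Add(-99, -125))) = Mul(5, Add(53, Add(-99, -125))) = Mul(5, Add(53, -224)) = Mul(5, -171) = -855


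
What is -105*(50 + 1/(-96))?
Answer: -167965/32 ≈ -5248.9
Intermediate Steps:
-105*(50 + 1/(-96)) = -105*(50 - 1/96) = -105*4799/96 = -167965/32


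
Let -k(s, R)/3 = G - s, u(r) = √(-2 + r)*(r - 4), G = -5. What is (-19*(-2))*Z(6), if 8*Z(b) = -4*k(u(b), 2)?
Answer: -513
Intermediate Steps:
u(r) = √(-2 + r)*(-4 + r)
k(s, R) = 15 + 3*s (k(s, R) = -3*(-5 - s) = 15 + 3*s)
Z(b) = -15/2 - 3*√(-2 + b)*(-4 + b)/2 (Z(b) = (-4*(15 + 3*(√(-2 + b)*(-4 + b))))/8 = (-4*(15 + 3*√(-2 + b)*(-4 + b)))/8 = (-60 - 12*√(-2 + b)*(-4 + b))/8 = -15/2 - 3*√(-2 + b)*(-4 + b)/2)
(-19*(-2))*Z(6) = (-19*(-2))*(-15/2 + 3*√(-2 + 6)*(4 - 1*6)/2) = 38*(-15/2 + 3*√4*(4 - 6)/2) = 38*(-15/2 + (3/2)*2*(-2)) = 38*(-15/2 - 6) = 38*(-27/2) = -513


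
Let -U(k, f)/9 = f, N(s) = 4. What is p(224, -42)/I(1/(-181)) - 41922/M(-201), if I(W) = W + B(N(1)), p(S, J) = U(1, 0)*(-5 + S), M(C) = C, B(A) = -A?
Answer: 13974/67 ≈ 208.57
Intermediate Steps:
U(k, f) = -9*f
p(S, J) = 0 (p(S, J) = (-9*0)*(-5 + S) = 0*(-5 + S) = 0)
I(W) = -4 + W (I(W) = W - 1*4 = W - 4 = -4 + W)
p(224, -42)/I(1/(-181)) - 41922/M(-201) = 0/(-4 + 1/(-181)) - 41922/(-201) = 0/(-4 - 1/181) - 41922*(-1/201) = 0/(-725/181) + 13974/67 = 0*(-181/725) + 13974/67 = 0 + 13974/67 = 13974/67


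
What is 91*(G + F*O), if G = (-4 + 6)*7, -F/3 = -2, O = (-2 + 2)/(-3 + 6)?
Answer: 1274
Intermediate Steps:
O = 0 (O = 0/3 = 0*(1/3) = 0)
F = 6 (F = -3*(-2) = 6)
G = 14 (G = 2*7 = 14)
91*(G + F*O) = 91*(14 + 6*0) = 91*(14 + 0) = 91*14 = 1274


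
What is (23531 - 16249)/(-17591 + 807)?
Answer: -3641/8392 ≈ -0.43387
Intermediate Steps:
(23531 - 16249)/(-17591 + 807) = 7282/(-16784) = 7282*(-1/16784) = -3641/8392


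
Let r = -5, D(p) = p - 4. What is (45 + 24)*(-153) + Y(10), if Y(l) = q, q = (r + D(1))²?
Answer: -10493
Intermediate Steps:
D(p) = -4 + p
q = 64 (q = (-5 + (-4 + 1))² = (-5 - 3)² = (-8)² = 64)
Y(l) = 64
(45 + 24)*(-153) + Y(10) = (45 + 24)*(-153) + 64 = 69*(-153) + 64 = -10557 + 64 = -10493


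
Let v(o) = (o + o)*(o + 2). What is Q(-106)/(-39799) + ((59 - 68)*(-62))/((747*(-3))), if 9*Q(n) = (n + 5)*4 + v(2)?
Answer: -7370410/29729853 ≈ -0.24791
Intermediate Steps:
v(o) = 2*o*(2 + o) (v(o) = (2*o)*(2 + o) = 2*o*(2 + o))
Q(n) = 4 + 4*n/9 (Q(n) = ((n + 5)*4 + 2*2*(2 + 2))/9 = ((5 + n)*4 + 2*2*4)/9 = ((20 + 4*n) + 16)/9 = (36 + 4*n)/9 = 4 + 4*n/9)
Q(-106)/(-39799) + ((59 - 68)*(-62))/((747*(-3))) = (4 + (4/9)*(-106))/(-39799) + ((59 - 68)*(-62))/((747*(-3))) = (4 - 424/9)*(-1/39799) - 9*(-62)/(-2241) = -388/9*(-1/39799) + 558*(-1/2241) = 388/358191 - 62/249 = -7370410/29729853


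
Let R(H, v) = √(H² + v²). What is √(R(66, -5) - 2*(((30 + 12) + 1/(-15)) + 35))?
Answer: √(-34620 + 225*√4381)/15 ≈ 9.3636*I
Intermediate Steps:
√(R(66, -5) - 2*(((30 + 12) + 1/(-15)) + 35)) = √(√(66² + (-5)²) - 2*(((30 + 12) + 1/(-15)) + 35)) = √(√(4356 + 25) - 2*((42 - 1/15) + 35)) = √(√4381 - 2*(629/15 + 35)) = √(√4381 - 2*1154/15) = √(√4381 - 2308/15) = √(-2308/15 + √4381)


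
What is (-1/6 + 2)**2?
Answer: 121/36 ≈ 3.3611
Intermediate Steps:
(-1/6 + 2)**2 = (11/6)**2 = 121/36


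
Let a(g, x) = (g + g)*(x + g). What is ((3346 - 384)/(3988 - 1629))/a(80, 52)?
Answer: 1481/24911040 ≈ 5.9452e-5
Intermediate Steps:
a(g, x) = 2*g*(g + x) (a(g, x) = (2*g)*(g + x) = 2*g*(g + x))
((3346 - 384)/(3988 - 1629))/a(80, 52) = ((3346 - 384)/(3988 - 1629))/((2*80*(80 + 52))) = (2962/2359)/((2*80*132)) = (2962*(1/2359))/21120 = (2962/2359)*(1/21120) = 1481/24911040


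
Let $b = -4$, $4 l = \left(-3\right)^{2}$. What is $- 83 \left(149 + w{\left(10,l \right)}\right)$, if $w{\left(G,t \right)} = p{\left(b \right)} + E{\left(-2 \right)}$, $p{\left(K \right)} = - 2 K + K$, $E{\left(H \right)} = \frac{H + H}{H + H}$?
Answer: $-12782$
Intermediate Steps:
$l = \frac{9}{4}$ ($l = \frac{\left(-3\right)^{2}}{4} = \frac{1}{4} \cdot 9 = \frac{9}{4} \approx 2.25$)
$E{\left(H \right)} = 1$ ($E{\left(H \right)} = \frac{2 H}{2 H} = 2 H \frac{1}{2 H} = 1$)
$p{\left(K \right)} = - K$
$w{\left(G,t \right)} = 5$ ($w{\left(G,t \right)} = \left(-1\right) \left(-4\right) + 1 = 4 + 1 = 5$)
$- 83 \left(149 + w{\left(10,l \right)}\right) = - 83 \left(149 + 5\right) = \left(-83\right) 154 = -12782$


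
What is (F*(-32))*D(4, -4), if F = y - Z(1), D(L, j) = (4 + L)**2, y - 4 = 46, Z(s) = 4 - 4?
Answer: -102400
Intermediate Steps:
Z(s) = 0
y = 50 (y = 4 + 46 = 50)
F = 50 (F = 50 - 1*0 = 50 + 0 = 50)
(F*(-32))*D(4, -4) = (50*(-32))*(4 + 4)**2 = -1600*8**2 = -1600*64 = -102400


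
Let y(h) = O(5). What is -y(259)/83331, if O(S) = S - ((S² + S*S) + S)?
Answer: 50/83331 ≈ 0.00060002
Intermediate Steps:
O(S) = -2*S² (O(S) = S - ((S² + S²) + S) = S - (2*S² + S) = S - (S + 2*S²) = S + (-S - 2*S²) = -2*S²)
y(h) = -50 (y(h) = -2*5² = -2*25 = -50)
-y(259)/83331 = -1*(-50)/83331 = 50*(1/83331) = 50/83331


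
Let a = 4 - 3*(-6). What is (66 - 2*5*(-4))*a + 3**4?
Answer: 2413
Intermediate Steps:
a = 22 (a = 4 + 18 = 22)
(66 - 2*5*(-4))*a + 3**4 = (66 - 2*5*(-4))*22 + 3**4 = (66 - 10*(-4))*22 + 81 = (66 - 1*(-40))*22 + 81 = (66 + 40)*22 + 81 = 106*22 + 81 = 2332 + 81 = 2413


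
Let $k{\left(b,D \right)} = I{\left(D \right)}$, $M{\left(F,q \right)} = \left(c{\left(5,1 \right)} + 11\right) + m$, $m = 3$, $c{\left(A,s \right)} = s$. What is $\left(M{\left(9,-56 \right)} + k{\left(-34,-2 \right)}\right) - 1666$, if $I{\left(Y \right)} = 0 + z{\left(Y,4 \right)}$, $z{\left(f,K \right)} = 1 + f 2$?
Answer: $-1654$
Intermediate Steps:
$z{\left(f,K \right)} = 1 + 2 f$
$M{\left(F,q \right)} = 15$ ($M{\left(F,q \right)} = \left(1 + 11\right) + 3 = 12 + 3 = 15$)
$I{\left(Y \right)} = 1 + 2 Y$ ($I{\left(Y \right)} = 0 + \left(1 + 2 Y\right) = 1 + 2 Y$)
$k{\left(b,D \right)} = 1 + 2 D$
$\left(M{\left(9,-56 \right)} + k{\left(-34,-2 \right)}\right) - 1666 = \left(15 + \left(1 + 2 \left(-2\right)\right)\right) - 1666 = \left(15 + \left(1 - 4\right)\right) - 1666 = \left(15 - 3\right) - 1666 = 12 - 1666 = -1654$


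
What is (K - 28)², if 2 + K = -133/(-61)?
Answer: 2879809/3721 ≈ 773.93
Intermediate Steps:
K = 11/61 (K = -2 - 133/(-61) = -2 - 133*(-1/61) = -2 + 133/61 = 11/61 ≈ 0.18033)
(K - 28)² = (11/61 - 28)² = (-1697/61)² = 2879809/3721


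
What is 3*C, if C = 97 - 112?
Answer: -45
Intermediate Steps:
C = -15
3*C = 3*(-15) = -45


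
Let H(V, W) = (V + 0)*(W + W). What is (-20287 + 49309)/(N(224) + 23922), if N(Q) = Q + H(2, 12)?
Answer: 14511/12097 ≈ 1.1996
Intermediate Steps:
H(V, W) = 2*V*W (H(V, W) = V*(2*W) = 2*V*W)
N(Q) = 48 + Q (N(Q) = Q + 2*2*12 = Q + 48 = 48 + Q)
(-20287 + 49309)/(N(224) + 23922) = (-20287 + 49309)/((48 + 224) + 23922) = 29022/(272 + 23922) = 29022/24194 = 29022*(1/24194) = 14511/12097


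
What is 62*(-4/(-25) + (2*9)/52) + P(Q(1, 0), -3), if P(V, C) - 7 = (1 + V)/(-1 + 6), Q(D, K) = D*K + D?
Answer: 12604/325 ≈ 38.782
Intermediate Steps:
Q(D, K) = D + D*K
P(V, C) = 36/5 + V/5 (P(V, C) = 7 + (1 + V)/(-1 + 6) = 7 + (1 + V)/5 = 7 + (1 + V)*(1/5) = 7 + (1/5 + V/5) = 36/5 + V/5)
62*(-4/(-25) + (2*9)/52) + P(Q(1, 0), -3) = 62*(-4/(-25) + (2*9)/52) + (36/5 + (1*(1 + 0))/5) = 62*(-4*(-1/25) + 18*(1/52)) + (36/5 + (1*1)/5) = 62*(4/25 + 9/26) + (36/5 + (1/5)*1) = 62*(329/650) + (36/5 + 1/5) = 10199/325 + 37/5 = 12604/325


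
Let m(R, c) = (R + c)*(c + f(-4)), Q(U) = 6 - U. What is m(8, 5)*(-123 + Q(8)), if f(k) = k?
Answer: -1625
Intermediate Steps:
m(R, c) = (-4 + c)*(R + c) (m(R, c) = (R + c)*(c - 4) = (R + c)*(-4 + c) = (-4 + c)*(R + c))
m(8, 5)*(-123 + Q(8)) = (5**2 - 4*8 - 4*5 + 8*5)*(-123 + (6 - 1*8)) = (25 - 32 - 20 + 40)*(-123 + (6 - 8)) = 13*(-123 - 2) = 13*(-125) = -1625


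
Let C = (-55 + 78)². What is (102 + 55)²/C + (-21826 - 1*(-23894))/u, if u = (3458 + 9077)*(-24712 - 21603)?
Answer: 622181999511/13352846075 ≈ 46.595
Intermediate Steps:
C = 529 (C = 23² = 529)
u = -580558525 (u = 12535*(-46315) = -580558525)
(102 + 55)²/C + (-21826 - 1*(-23894))/u = (102 + 55)²/529 + (-21826 - 1*(-23894))/(-580558525) = 157²*(1/529) + (-21826 + 23894)*(-1/580558525) = 24649*(1/529) + 2068*(-1/580558525) = 24649/529 - 2068/580558525 = 622181999511/13352846075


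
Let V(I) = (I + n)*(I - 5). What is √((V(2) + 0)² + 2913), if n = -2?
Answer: √2913 ≈ 53.972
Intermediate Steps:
V(I) = (-5 + I)*(-2 + I) (V(I) = (I - 2)*(I - 5) = (-2 + I)*(-5 + I) = (-5 + I)*(-2 + I))
√((V(2) + 0)² + 2913) = √(((10 + 2² - 7*2) + 0)² + 2913) = √(((10 + 4 - 14) + 0)² + 2913) = √((0 + 0)² + 2913) = √(0² + 2913) = √(0 + 2913) = √2913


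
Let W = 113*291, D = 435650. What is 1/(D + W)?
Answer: 1/468533 ≈ 2.1343e-6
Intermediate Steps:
W = 32883
1/(D + W) = 1/(435650 + 32883) = 1/468533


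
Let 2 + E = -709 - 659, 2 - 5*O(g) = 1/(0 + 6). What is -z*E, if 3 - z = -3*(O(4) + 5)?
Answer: 26167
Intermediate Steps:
O(g) = 11/30 (O(g) = ⅖ - 1/(5*(0 + 6)) = ⅖ - ⅕/6 = ⅖ - ⅕*⅙ = ⅖ - 1/30 = 11/30)
E = -1370 (E = -2 + (-709 - 659) = -2 - 1368 = -1370)
z = 191/10 (z = 3 - (-3)*(11/30 + 5) = 3 - (-3)*161/30 = 3 - 1*(-161/10) = 3 + 161/10 = 191/10 ≈ 19.100)
-z*E = -191*(-1370)/10 = -1*(-26167) = 26167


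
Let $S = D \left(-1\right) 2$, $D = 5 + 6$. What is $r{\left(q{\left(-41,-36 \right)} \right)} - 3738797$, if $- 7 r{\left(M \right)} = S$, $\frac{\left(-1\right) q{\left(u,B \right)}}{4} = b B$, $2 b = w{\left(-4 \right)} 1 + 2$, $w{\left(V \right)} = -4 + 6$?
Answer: $- \frac{26171557}{7} \approx -3.7388 \cdot 10^{6}$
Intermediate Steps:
$D = 11$
$w{\left(V \right)} = 2$
$b = 2$ ($b = \frac{2 \cdot 1 + 2}{2} = \frac{2 + 2}{2} = \frac{1}{2} \cdot 4 = 2$)
$q{\left(u,B \right)} = - 8 B$ ($q{\left(u,B \right)} = - 4 \cdot 2 B = - 8 B$)
$S = -22$ ($S = 11 \left(-1\right) 2 = \left(-11\right) 2 = -22$)
$r{\left(M \right)} = \frac{22}{7}$ ($r{\left(M \right)} = \left(- \frac{1}{7}\right) \left(-22\right) = \frac{22}{7}$)
$r{\left(q{\left(-41,-36 \right)} \right)} - 3738797 = \frac{22}{7} - 3738797 = - \frac{26171557}{7}$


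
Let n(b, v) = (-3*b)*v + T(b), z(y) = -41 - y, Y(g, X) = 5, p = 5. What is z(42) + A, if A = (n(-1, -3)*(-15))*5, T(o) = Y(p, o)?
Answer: 217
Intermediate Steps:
T(o) = 5
n(b, v) = 5 - 3*b*v (n(b, v) = (-3*b)*v + 5 = -3*b*v + 5 = 5 - 3*b*v)
A = 300 (A = ((5 - 3*(-1)*(-3))*(-15))*5 = ((5 - 9)*(-15))*5 = -4*(-15)*5 = 60*5 = 300)
z(42) + A = (-41 - 1*42) + 300 = (-41 - 42) + 300 = -83 + 300 = 217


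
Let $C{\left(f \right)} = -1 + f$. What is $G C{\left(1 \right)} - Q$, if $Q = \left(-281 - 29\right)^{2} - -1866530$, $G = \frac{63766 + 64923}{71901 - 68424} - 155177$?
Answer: $-1962630$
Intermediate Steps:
$G = - \frac{539421740}{3477}$ ($G = \frac{128689}{3477} - 155177 = - \frac{539421740}{3477} \approx -1.5514 \cdot 10^{5}$)
$Q = 1962630$ ($Q = \left(-310\right)^{2} + 1866530 = 96100 + 1866530 = 1962630$)
$G C{\left(1 \right)} - Q = - \frac{539421740 \left(-1 + 1\right)}{3477} - 1962630 = \left(- \frac{539421740}{3477}\right) 0 - 1962630 = 0 - 1962630 = -1962630$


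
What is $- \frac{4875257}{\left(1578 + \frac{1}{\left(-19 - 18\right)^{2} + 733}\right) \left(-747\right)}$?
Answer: $\frac{10247790214}{2477766879} \approx 4.1359$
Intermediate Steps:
$- \frac{4875257}{\left(1578 + \frac{1}{\left(-19 - 18\right)^{2} + 733}\right) \left(-747\right)} = - \frac{4875257}{\left(1578 + \frac{1}{\left(-37\right)^{2} + 733}\right) \left(-747\right)} = - \frac{4875257}{\left(1578 + \frac{1}{1369 + 733}\right) \left(-747\right)} = - \frac{4875257}{\left(1578 + \frac{1}{2102}\right) \left(-747\right)} = - \frac{4875257}{\frac{3316957}{2102} \left(-747\right)} = - \frac{4875257}{- \frac{2477766879}{2102}} = \left(-4875257\right) \left(- \frac{2102}{2477766879}\right) = \frac{10247790214}{2477766879}$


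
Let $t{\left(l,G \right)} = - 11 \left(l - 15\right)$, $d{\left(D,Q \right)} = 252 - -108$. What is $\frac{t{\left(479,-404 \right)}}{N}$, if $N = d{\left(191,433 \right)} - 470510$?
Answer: $\frac{2552}{235075} \approx 0.010856$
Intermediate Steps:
$d{\left(D,Q \right)} = 360$ ($d{\left(D,Q \right)} = 252 + 108 = 360$)
$t{\left(l,G \right)} = 165 - 11 l$ ($t{\left(l,G \right)} = - 11 \left(-15 + l\right) = 165 - 11 l$)
$N = -470150$ ($N = 360 - 470510 = -470150$)
$\frac{t{\left(479,-404 \right)}}{N} = \frac{165 - 5269}{-470150} = \left(165 - 5269\right) \left(- \frac{1}{470150}\right) = \left(-5104\right) \left(- \frac{1}{470150}\right) = \frac{2552}{235075}$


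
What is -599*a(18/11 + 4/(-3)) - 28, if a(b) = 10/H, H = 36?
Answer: -3499/18 ≈ -194.39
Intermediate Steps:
a(b) = 5/18 (a(b) = 10/36 = 10*(1/36) = 5/18)
-599*a(18/11 + 4/(-3)) - 28 = -599*5/18 - 28 = -2995/18 - 28 = -3499/18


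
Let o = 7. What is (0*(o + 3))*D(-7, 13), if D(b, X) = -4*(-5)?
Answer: 0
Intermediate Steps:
D(b, X) = 20
(0*(o + 3))*D(-7, 13) = (0*(7 + 3))*20 = (0*10)*20 = 0*20 = 0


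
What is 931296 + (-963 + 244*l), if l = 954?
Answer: 1163109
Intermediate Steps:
931296 + (-963 + 244*l) = 931296 + (-963 + 244*954) = 931296 + (-963 + 232776) = 931296 + 231813 = 1163109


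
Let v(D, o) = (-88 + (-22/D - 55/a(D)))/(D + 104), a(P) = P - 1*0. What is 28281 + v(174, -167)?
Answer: 1367993143/48372 ≈ 28281.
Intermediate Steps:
a(P) = P (a(P) = P + 0 = P)
v(D, o) = (-88 - 77/D)/(104 + D) (v(D, o) = (-88 + (-22/D - 55/D))/(D + 104) = (-88 - 77/D)/(104 + D))
28281 + v(174, -167) = 28281 + 11*(-7 - 8*174)/(174*(104 + 174)) = 28281 + 11*(1/174)*(-7 - 1392)/278 = 28281 + 11*(1/174)*(1/278)*(-1399) = 28281 - 15389/48372 = 1367993143/48372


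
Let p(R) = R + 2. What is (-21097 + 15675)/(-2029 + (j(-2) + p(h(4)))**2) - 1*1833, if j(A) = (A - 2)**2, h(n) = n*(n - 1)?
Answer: -2064035/1129 ≈ -1828.2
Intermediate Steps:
h(n) = n*(-1 + n)
p(R) = 2 + R
j(A) = (-2 + A)**2
(-21097 + 15675)/(-2029 + (j(-2) + p(h(4)))**2) - 1*1833 = (-21097 + 15675)/(-2029 + ((-2 - 2)**2 + (2 + 4*(-1 + 4)))**2) - 1*1833 = -5422/(-2029 + ((-4)**2 + (2 + 4*3))**2) - 1833 = -5422/(-2029 + (16 + (2 + 12))**2) - 1833 = -5422/(-2029 + (16 + 14)**2) - 1833 = -5422/(-2029 + 30**2) - 1833 = -5422/(-2029 + 900) - 1833 = -5422/(-1129) - 1833 = -5422*(-1/1129) - 1833 = 5422/1129 - 1833 = -2064035/1129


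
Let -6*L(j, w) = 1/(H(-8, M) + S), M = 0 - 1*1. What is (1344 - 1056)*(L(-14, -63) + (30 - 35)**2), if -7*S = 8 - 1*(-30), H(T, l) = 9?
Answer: 179664/25 ≈ 7186.6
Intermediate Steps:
M = -1 (M = 0 - 1 = -1)
S = -38/7 (S = -(8 - 1*(-30))/7 = -(8 + 30)/7 = -1/7*38 = -38/7 ≈ -5.4286)
L(j, w) = -7/150 (L(j, w) = -1/(6*(9 - 38/7)) = -1/(6*25/7) = -1/6*7/25 = -7/150)
(1344 - 1056)*(L(-14, -63) + (30 - 35)**2) = (1344 - 1056)*(-7/150 + (30 - 35)**2) = 288*(-7/150 + (-5)**2) = 288*(-7/150 + 25) = 288*(3743/150) = 179664/25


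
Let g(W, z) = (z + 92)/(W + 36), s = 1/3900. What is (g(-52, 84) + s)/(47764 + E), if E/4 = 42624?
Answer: -42899/851214000 ≈ -5.0397e-5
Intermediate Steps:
s = 1/3900 ≈ 0.00025641
g(W, z) = (92 + z)/(36 + W)
E = 170496 (E = 4*42624 = 170496)
(g(-52, 84) + s)/(47764 + E) = ((92 + 84)/(36 - 52) + 1/3900)/(47764 + 170496) = (176/(-16) + 1/3900)/218260 = (-1/16*176 + 1/3900)*(1/218260) = (-11 + 1/3900)*(1/218260) = -42899/3900*1/218260 = -42899/851214000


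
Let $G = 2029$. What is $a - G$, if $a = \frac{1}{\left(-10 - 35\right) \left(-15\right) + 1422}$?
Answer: $- \frac{4254812}{2097} \approx -2029.0$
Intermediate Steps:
$a = \frac{1}{2097}$ ($a = \frac{1}{\left(-45\right) \left(-15\right) + 1422} = \frac{1}{675 + 1422} = \frac{1}{2097} \approx 0.00047687$)
$a - G = \frac{1}{2097} - 2029 = - \frac{4254812}{2097}$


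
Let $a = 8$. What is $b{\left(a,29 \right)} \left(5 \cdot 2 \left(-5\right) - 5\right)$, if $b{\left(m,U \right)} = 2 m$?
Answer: $-880$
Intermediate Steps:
$b{\left(a,29 \right)} \left(5 \cdot 2 \left(-5\right) - 5\right) = 2 \cdot 8 \left(5 \cdot 2 \left(-5\right) - 5\right) = 16 \left(10 \left(-5\right) - 5\right) = 16 \left(-50 - 5\right) = 16 \left(-55\right) = -880$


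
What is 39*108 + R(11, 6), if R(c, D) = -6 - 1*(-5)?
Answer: 4211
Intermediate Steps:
R(c, D) = -1 (R(c, D) = -6 + 5 = -1)
39*108 + R(11, 6) = 39*108 - 1 = 4212 - 1 = 4211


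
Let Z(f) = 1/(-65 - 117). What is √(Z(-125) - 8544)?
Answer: 1247*I*√182/182 ≈ 92.434*I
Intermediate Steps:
Z(f) = -1/182 (Z(f) = 1/(-182) = -1/182)
√(Z(-125) - 8544) = √(-1/182 - 8544) = √(-1555009/182) = 1247*I*√182/182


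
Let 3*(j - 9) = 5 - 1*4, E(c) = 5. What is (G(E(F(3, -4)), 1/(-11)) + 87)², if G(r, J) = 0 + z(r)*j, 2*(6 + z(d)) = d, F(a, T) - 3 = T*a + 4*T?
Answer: 26569/9 ≈ 2952.1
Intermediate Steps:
F(a, T) = 3 + 4*T + T*a (F(a, T) = 3 + (T*a + 4*T) = 3 + (4*T + T*a) = 3 + 4*T + T*a)
z(d) = -6 + d/2
j = 28/3 (j = 9 + (5 - 1*4)/3 = 9 + (5 - 4)/3 = 9 + (⅓)*1 = 9 + ⅓ = 28/3 ≈ 9.3333)
G(r, J) = -56 + 14*r/3 (G(r, J) = 0 + (-6 + r/2)*(28/3) = 0 + (-56 + 14*r/3) = -56 + 14*r/3)
(G(E(F(3, -4)), 1/(-11)) + 87)² = ((-56 + (14/3)*5) + 87)² = ((-56 + 70/3) + 87)² = (-98/3 + 87)² = (163/3)² = 26569/9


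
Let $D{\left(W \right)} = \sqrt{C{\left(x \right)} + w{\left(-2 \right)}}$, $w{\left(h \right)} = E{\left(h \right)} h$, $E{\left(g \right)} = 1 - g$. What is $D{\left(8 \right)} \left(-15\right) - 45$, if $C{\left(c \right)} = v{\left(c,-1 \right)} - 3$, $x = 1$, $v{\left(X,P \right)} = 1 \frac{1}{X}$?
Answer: $-45 - 30 i \sqrt{2} \approx -45.0 - 42.426 i$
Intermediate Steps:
$v{\left(X,P \right)} = \frac{1}{X}$
$C{\left(c \right)} = -3 + \frac{1}{c}$ ($C{\left(c \right)} = \frac{1}{c} - 3 = -3 + \frac{1}{c}$)
$w{\left(h \right)} = h \left(1 - h\right)$ ($w{\left(h \right)} = \left(1 - h\right) h = h \left(1 - h\right)$)
$D{\left(W \right)} = 2 i \sqrt{2}$ ($D{\left(W \right)} = \sqrt{\left(-3 + 1^{-1}\right) - 2 \left(1 - -2\right)} = \sqrt{\left(-3 + 1\right) - 2 \left(1 + 2\right)} = \sqrt{-2 - 6} = \sqrt{-8} = 2 i \sqrt{2}$)
$D{\left(8 \right)} \left(-15\right) - 45 = 2 i \sqrt{2} \left(-15\right) - 45 = - 30 i \sqrt{2} - 45 = -45 - 30 i \sqrt{2}$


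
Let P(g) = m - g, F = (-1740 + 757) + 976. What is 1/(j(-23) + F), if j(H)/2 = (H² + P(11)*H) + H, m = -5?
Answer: 1/1741 ≈ 0.00057438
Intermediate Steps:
F = -7 (F = -983 + 976 = -7)
P(g) = -5 - g
j(H) = -30*H + 2*H² (j(H) = 2*((H² + (-5 - 1*11)*H) + H) = 2*((H² + (-5 - 11)*H) + H) = 2*((H² - 16*H) + H) = 2*(H² - 15*H) = -30*H + 2*H²)
1/(j(-23) + F) = 1/(2*(-23)*(-15 - 23) - 7) = 1/(2*(-23)*(-38) - 7) = 1/(1748 - 7) = 1/1741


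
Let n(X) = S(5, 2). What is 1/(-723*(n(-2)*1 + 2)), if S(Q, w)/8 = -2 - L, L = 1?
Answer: 1/15906 ≈ 6.2869e-5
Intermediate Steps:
S(Q, w) = -24 (S(Q, w) = 8*(-2 - 1*1) = 8*(-2 - 1) = 8*(-3) = -24)
n(X) = -24
1/(-723*(n(-2)*1 + 2)) = 1/(-723*(-24*1 + 2)) = 1/(-723*(-24 + 2)) = 1/(-723*(-22)) = 1/15906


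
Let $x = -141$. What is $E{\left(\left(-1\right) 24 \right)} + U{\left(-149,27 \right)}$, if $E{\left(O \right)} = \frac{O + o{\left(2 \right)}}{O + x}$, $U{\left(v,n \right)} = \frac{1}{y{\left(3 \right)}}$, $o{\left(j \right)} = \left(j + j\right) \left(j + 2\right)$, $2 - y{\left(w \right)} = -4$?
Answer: $\frac{71}{330} \approx 0.21515$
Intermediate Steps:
$y{\left(w \right)} = 6$ ($y{\left(w \right)} = 2 - -4 = 2 + 4 = 6$)
$o{\left(j \right)} = 2 j \left(2 + j\right)$
$U{\left(v,n \right)} = \frac{1}{6}$
$E{\left(O \right)} = \frac{16 + O}{-141 + O}$ ($E{\left(O \right)} = \frac{O + 2 \cdot 2 \left(2 + 2\right)}{O - 141} = \frac{O + 2 \cdot 2 \cdot 4}{-141 + O} = \frac{O + 16}{-141 + O} = \frac{16 + O}{-141 + O}$)
$E{\left(\left(-1\right) 24 \right)} + U{\left(-149,27 \right)} = \frac{16 - 24}{-141 - 24} + \frac{1}{6} = \frac{1}{-165} \left(-8\right) + \frac{1}{6} = \left(- \frac{1}{165}\right) \left(-8\right) + \frac{1}{6} = \frac{8}{165} + \frac{1}{6} = \frac{71}{330}$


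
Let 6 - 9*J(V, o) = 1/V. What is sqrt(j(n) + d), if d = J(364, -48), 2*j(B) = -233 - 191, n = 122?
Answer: I*sqrt(63001939)/546 ≈ 14.537*I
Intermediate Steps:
J(V, o) = 2/3 - 1/(9*V)
j(B) = -212 (j(B) = (-233 - 191)/2 = (1/2)*(-424) = -212)
d = 2183/3276 (d = (1/9)*(-1 + 6*364)/364 = (1/9)*(1/364)*(-1 + 2184) = (1/9)*(1/364)*2183 = 2183/3276 ≈ 0.66636)
sqrt(j(n) + d) = sqrt(-212 + 2183/3276) = sqrt(-692329/3276) = I*sqrt(63001939)/546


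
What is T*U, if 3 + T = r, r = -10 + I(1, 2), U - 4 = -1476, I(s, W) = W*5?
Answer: 4416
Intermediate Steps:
I(s, W) = 5*W
U = -1472 (U = 4 - 1476 = -1472)
r = 0 (r = -10 + 5*2 = -10 + 10 = 0)
T = -3 (T = -3 + 0 = -3)
T*U = -3*(-1472) = 4416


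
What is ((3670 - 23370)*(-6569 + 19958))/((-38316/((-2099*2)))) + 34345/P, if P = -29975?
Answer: -553177822660467/19142035 ≈ -2.8899e+7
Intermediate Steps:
((3670 - 23370)*(-6569 + 19958))/((-38316/((-2099*2)))) + 34345/P = ((3670 - 23370)*(-6569 + 19958))/((-38316/((-2099*2)))) + 34345/(-29975) = (-19700*13389)/((-38316/(-4198))) + 34345*(-1/29975) = -263763300/((-38316*(-1/4198))) - 6869/5995 = -263763300/19158/2099 - 6869/5995 = -263763300*2099/19158 - 6869/5995 = -92273194450/3193 - 6869/5995 = -553177822660467/19142035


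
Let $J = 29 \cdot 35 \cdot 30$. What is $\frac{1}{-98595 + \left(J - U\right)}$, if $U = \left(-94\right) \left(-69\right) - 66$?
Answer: $- \frac{1}{74565} \approx -1.3411 \cdot 10^{-5}$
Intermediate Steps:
$J = 30450$ ($J = 1015 \cdot 30 = 30450$)
$U = 6420$ ($U = 6486 - 66 = 6420$)
$\frac{1}{-98595 + \left(J - U\right)} = \frac{1}{-98595 + \left(30450 - 6420\right)} = \frac{1}{-98595 + 24030} = \frac{1}{-74565} = - \frac{1}{74565}$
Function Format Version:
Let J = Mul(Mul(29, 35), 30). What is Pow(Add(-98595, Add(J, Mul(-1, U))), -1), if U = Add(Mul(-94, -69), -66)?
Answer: Rational(-1, 74565) ≈ -1.3411e-5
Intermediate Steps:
J = 30450 (J = Mul(1015, 30) = 30450)
U = 6420 (U = Add(6486, -66) = 6420)
Pow(Add(-98595, Add(J, Mul(-1, U))), -1) = Pow(Add(-98595, Add(30450, Mul(-1, 6420))), -1) = Pow(Add(-98595, Add(30450, -6420)), -1) = Pow(Add(-98595, 24030), -1) = Pow(-74565, -1) = Rational(-1, 74565)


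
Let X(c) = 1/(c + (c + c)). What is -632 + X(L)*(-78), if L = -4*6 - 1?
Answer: -15774/25 ≈ -630.96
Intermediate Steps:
L = -25 (L = -24 - 1 = -25)
X(c) = 1/(3*c) (X(c) = 1/(c + 2*c) = 1/(3*c))
-632 + X(L)*(-78) = -632 + ((1/3)/(-25))*(-78) = -632 + ((1/3)*(-1/25))*(-78) = -632 - 1/75*(-78) = -632 + 26/25 = -15774/25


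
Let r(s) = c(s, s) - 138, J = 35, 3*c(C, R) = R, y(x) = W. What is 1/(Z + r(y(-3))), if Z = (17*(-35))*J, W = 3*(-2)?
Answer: -1/20965 ≈ -4.7699e-5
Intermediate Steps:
W = -6
y(x) = -6
c(C, R) = R/3
r(s) = -138 + s/3 (r(s) = s/3 - 138 = -138 + s/3)
Z = -20825 (Z = (17*(-35))*35 = -595*35 = -20825)
1/(Z + r(y(-3))) = 1/(-20825 + (-138 + (⅓)*(-6))) = 1/(-20825 + (-138 - 2)) = 1/(-20825 - 140) = 1/(-20965) = -1/20965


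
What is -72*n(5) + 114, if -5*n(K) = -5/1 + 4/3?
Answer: 306/5 ≈ 61.200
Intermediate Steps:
n(K) = 11/15 (n(K) = -(-5/1 + 4/3)/5 = -(-5*1 + 4*(⅓))/5 = -(-5 + 4/3)/5 = -⅕*(-11/3) = 11/15)
-72*n(5) + 114 = -72*11/15 + 114 = -264/5 + 114 = 306/5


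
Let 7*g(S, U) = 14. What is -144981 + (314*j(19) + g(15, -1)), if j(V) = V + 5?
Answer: -137443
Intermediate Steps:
j(V) = 5 + V
g(S, U) = 2 (g(S, U) = (1/7)*14 = 2)
-144981 + (314*j(19) + g(15, -1)) = -144981 + (314*(5 + 19) + 2) = -144981 + (314*24 + 2) = -144981 + (7536 + 2) = -144981 + 7538 = -137443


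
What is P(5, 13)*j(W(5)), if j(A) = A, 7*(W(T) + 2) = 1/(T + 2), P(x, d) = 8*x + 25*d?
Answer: -35405/49 ≈ -722.55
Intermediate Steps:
W(T) = -2 + 1/(7*(2 + T)) (W(T) = -2 + 1/(7*(T + 2)) = -2 + 1/(7*(2 + T)))
P(5, 13)*j(W(5)) = (8*5 + 25*13)*((-27 - 14*5)/(7*(2 + 5))) = (40 + 325)*((⅐)*(-27 - 70)/7) = 365*((⅐)*(⅐)*(-97)) = 365*(-97/49) = -35405/49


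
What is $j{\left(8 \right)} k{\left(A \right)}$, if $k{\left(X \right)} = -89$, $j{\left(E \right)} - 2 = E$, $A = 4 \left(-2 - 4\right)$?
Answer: $-890$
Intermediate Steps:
$A = -24$ ($A = 4 \left(-6\right) = -24$)
$j{\left(E \right)} = 2 + E$
$j{\left(8 \right)} k{\left(A \right)} = \left(2 + 8\right) \left(-89\right) = 10 \left(-89\right) = -890$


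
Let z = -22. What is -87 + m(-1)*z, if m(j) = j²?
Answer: -109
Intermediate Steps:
-87 + m(-1)*z = -87 + (-1)²*(-22) = -87 + 1*(-22) = -87 - 22 = -109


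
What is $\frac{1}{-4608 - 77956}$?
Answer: $- \frac{1}{82564} \approx -1.2112 \cdot 10^{-5}$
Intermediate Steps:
$\frac{1}{-4608 - 77956} = \frac{1}{-82564} = - \frac{1}{82564}$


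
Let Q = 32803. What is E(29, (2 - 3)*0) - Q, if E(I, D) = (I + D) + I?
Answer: -32745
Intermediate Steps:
E(I, D) = D + 2*I (E(I, D) = (D + I) + I = D + 2*I)
E(29, (2 - 3)*0) - Q = ((2 - 3)*0 + 2*29) - 1*32803 = (-1*0 + 58) - 32803 = (0 + 58) - 32803 = 58 - 32803 = -32745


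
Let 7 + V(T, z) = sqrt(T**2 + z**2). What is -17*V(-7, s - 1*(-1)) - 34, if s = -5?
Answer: 85 - 17*sqrt(65) ≈ -52.058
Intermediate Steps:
V(T, z) = -7 + sqrt(T**2 + z**2)
-17*V(-7, s - 1*(-1)) - 34 = -17*(-7 + sqrt((-7)**2 + (-5 - 1*(-1))**2)) - 34 = -17*(-7 + sqrt(49 + (-5 + 1)**2)) - 34 = -17*(-7 + sqrt(49 + (-4)**2)) - 34 = -17*(-7 + sqrt(49 + 16)) - 34 = -17*(-7 + sqrt(65)) - 34 = (119 - 17*sqrt(65)) - 34 = 85 - 17*sqrt(65)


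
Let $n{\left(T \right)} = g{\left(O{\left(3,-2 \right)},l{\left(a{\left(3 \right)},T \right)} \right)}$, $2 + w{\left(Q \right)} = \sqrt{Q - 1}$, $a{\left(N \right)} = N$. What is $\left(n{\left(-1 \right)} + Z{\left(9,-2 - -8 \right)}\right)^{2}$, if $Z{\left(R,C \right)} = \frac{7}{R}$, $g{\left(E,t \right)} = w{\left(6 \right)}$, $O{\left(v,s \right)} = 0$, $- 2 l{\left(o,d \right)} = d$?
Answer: $\frac{526}{81} - \frac{22 \sqrt{5}}{9} \approx 1.0279$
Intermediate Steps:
$l{\left(o,d \right)} = - \frac{d}{2}$
$w{\left(Q \right)} = -2 + \sqrt{-1 + Q}$ ($w{\left(Q \right)} = -2 + \sqrt{Q - 1} = -2 + \sqrt{-1 + Q}$)
$g{\left(E,t \right)} = -2 + \sqrt{5}$ ($g{\left(E,t \right)} = -2 + \sqrt{-1 + 6} = -2 + \sqrt{5}$)
$n{\left(T \right)} = -2 + \sqrt{5}$
$\left(n{\left(-1 \right)} + Z{\left(9,-2 - -8 \right)}\right)^{2} = \left(\left(-2 + \sqrt{5}\right) + \frac{7}{9}\right)^{2} = \left(- \frac{11}{9} + \sqrt{5}\right)^{2}$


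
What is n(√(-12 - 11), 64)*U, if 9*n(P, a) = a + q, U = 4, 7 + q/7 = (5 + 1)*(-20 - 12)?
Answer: -1772/3 ≈ -590.67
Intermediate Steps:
q = -1393 (q = -49 + 7*((5 + 1)*(-20 - 12)) = -49 + 7*(6*(-32)) = -49 + 7*(-192) = -49 - 1344 = -1393)
n(P, a) = -1393/9 + a/9 (n(P, a) = (a - 1393)/9 = (-1393 + a)/9 = -1393/9 + a/9)
n(√(-12 - 11), 64)*U = (-1393/9 + (⅑)*64)*4 = (-1393/9 + 64/9)*4 = -443/3*4 = -1772/3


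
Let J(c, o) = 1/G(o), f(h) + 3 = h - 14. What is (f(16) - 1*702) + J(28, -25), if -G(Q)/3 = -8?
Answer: -16871/24 ≈ -702.96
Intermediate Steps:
f(h) = -17 + h (f(h) = -3 + (h - 14) = -3 + (-14 + h) = -17 + h)
G(Q) = 24 (G(Q) = -3*(-8) = 24)
J(c, o) = 1/24
(f(16) - 1*702) + J(28, -25) = ((-17 + 16) - 1*702) + 1/24 = (-1 - 702) + 1/24 = -703 + 1/24 = -16871/24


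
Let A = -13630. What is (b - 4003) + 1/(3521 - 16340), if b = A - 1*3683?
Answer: -273249805/12819 ≈ -21316.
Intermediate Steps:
b = -17313 (b = -13630 - 1*3683 = -13630 - 3683 = -17313)
(b - 4003) + 1/(3521 - 16340) = (-17313 - 4003) + 1/(3521 - 16340) = -21316 + 1/(-12819) = -21316 - 1/12819 = -273249805/12819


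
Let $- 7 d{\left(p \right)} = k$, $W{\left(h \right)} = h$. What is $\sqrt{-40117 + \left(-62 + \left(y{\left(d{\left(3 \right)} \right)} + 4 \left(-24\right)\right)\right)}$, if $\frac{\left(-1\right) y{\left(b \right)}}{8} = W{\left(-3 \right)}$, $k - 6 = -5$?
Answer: $i \sqrt{40251} \approx 200.63 i$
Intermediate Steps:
$k = 1$ ($k = 6 - 5 = 1$)
$d{\left(p \right)} = - \frac{1}{7}$ ($d{\left(p \right)} = \left(- \frac{1}{7}\right) 1 = - \frac{1}{7}$)
$y{\left(b \right)} = 24$ ($y{\left(b \right)} = \left(-8\right) \left(-3\right) = 24$)
$\sqrt{-40117 + \left(-62 + \left(y{\left(d{\left(3 \right)} \right)} + 4 \left(-24\right)\right)\right)} = \sqrt{-40117 + \left(-62 + \left(24 + 4 \left(-24\right)\right)\right)} = \sqrt{-40117 + \left(-62 + \left(24 - 96\right)\right)} = \sqrt{-40117 - 134} = \sqrt{-40251} = i \sqrt{40251}$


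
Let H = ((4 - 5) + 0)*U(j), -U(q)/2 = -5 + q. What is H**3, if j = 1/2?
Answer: -729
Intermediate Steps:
j = 1/2 ≈ 0.50000
U(q) = 10 - 2*q (U(q) = -2*(-5 + q) = 10 - 2*q)
H = -9 (H = ((4 - 5) + 0)*(10 - 2*1/2) = (-1 + 0)*(10 - 1) = -1*9 = -9)
H**3 = (-9)**3 = -729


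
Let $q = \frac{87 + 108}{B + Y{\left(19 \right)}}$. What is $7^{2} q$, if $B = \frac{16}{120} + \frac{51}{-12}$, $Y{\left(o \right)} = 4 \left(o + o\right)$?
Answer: $\frac{573300}{8873} \approx 64.612$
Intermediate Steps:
$Y{\left(o \right)} = 8 o$ ($Y{\left(o \right)} = 4 \cdot 2 o = 8 o$)
$B = - \frac{247}{60}$ ($B = 16 \cdot \frac{1}{120} + 51 \left(- \frac{1}{12}\right) = \frac{2}{15} - \frac{17}{4} = - \frac{247}{60} \approx -4.1167$)
$q = \frac{11700}{8873}$ ($q = \frac{87 + 108}{- \frac{247}{60} + 8 \cdot 19} = \frac{195}{- \frac{247}{60} + 152} = \frac{195}{\frac{8873}{60}} = 195 \cdot \frac{60}{8873} = \frac{11700}{8873} \approx 1.3186$)
$7^{2} q = 7^{2} \cdot \frac{11700}{8873} = 49 \cdot \frac{11700}{8873} = \frac{573300}{8873}$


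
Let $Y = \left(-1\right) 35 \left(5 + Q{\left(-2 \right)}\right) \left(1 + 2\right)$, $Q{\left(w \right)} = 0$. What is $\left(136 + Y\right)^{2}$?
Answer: $151321$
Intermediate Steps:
$Y = -525$ ($Y = \left(-1\right) 35 \left(5 + 0\right) \left(1 + 2\right) = - 35 \cdot 5 \cdot 3 = \left(-35\right) 15 = -525$)
$\left(136 + Y\right)^{2} = \left(136 - 525\right)^{2} = \left(-389\right)^{2} = 151321$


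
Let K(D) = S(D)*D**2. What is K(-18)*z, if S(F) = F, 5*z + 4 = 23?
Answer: -110808/5 ≈ -22162.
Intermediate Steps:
z = 19/5 (z = -4/5 + (1/5)*23 = -4/5 + 23/5 = 19/5 ≈ 3.8000)
K(D) = D**3 (K(D) = D*D**2 = D**3)
K(-18)*z = (-18)**3*(19/5) = -5832*19/5 = -110808/5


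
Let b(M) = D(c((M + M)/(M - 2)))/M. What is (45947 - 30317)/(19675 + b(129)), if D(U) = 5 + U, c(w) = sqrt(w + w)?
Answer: 162479182330800/204528740243071 - 1008135*sqrt(16383)/204528740243071 ≈ 0.79441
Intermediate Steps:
c(w) = sqrt(2)*sqrt(w) (c(w) = sqrt(2*w) = sqrt(2)*sqrt(w))
b(M) = (5 + 2*sqrt(M/(-2 + M)))/M (b(M) = (5 + sqrt(2)*sqrt((M + M)/(M - 2)))/M = (5 + sqrt(2)*sqrt((2*M)/(-2 + M)))/M = (5 + sqrt(2)*sqrt(2*M/(-2 + M)))/M = (5 + sqrt(2)*(sqrt(2)*sqrt(M/(-2 + M))))/M = (5 + 2*sqrt(M/(-2 + M)))/M)
(45947 - 30317)/(19675 + b(129)) = (45947 - 30317)/(19675 + (5 + 2*sqrt(129/(-2 + 129)))/129) = 15630/(19675 + (5 + 2*sqrt(129/127))/129) = 15630/(19675 + (5 + 2*(sqrt(16383)/127))/129) = 15630/(19675 + (5 + 2*sqrt(16383)/127)/129) = 15630/(19675 + (5/129 + 2*sqrt(16383)/16383)) = 15630/(2538080/129 + 2*sqrt(16383)/16383)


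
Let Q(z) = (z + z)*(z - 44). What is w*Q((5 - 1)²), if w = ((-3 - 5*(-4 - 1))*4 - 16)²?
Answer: -4644864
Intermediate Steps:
Q(z) = 2*z*(-44 + z) (Q(z) = (2*z)*(-44 + z) = 2*z*(-44 + z))
w = 5184 (w = ((-3 - 5*(-5))*4 - 16)² = ((-3 + 25)*4 - 16)² = (22*4 - 16)² = (88 - 16)² = 72² = 5184)
w*Q((5 - 1)²) = 5184*(2*(5 - 1)²*(-44 + (5 - 1)²)) = 5184*(2*4²*(-44 + 4²)) = 5184*(2*16*(-44 + 16)) = 5184*(2*16*(-28)) = 5184*(-896) = -4644864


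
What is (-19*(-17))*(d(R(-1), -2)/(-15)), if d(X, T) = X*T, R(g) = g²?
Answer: 646/15 ≈ 43.067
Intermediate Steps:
d(X, T) = T*X
(-19*(-17))*(d(R(-1), -2)/(-15)) = (-19*(-17))*(-2*(-1)²/(-15)) = 323*(-2*1*(-1/15)) = 323*(-2*(-1/15)) = 323*(2/15) = 646/15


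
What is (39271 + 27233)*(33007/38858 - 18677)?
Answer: -24131570247468/19429 ≈ -1.2420e+9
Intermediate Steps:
(39271 + 27233)*(33007/38858 - 18677) = 66504*(33007*(1/38858) - 18677) = 66504*(33007/38858 - 18677) = 66504*(-725717859/38858) = -24131570247468/19429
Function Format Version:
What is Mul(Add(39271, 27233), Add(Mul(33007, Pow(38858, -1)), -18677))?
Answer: Rational(-24131570247468, 19429) ≈ -1.2420e+9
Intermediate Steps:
Mul(Add(39271, 27233), Add(Mul(33007, Pow(38858, -1)), -18677)) = Mul(66504, Add(Mul(33007, Rational(1, 38858)), -18677)) = Mul(66504, Add(Rational(33007, 38858), -18677)) = Mul(66504, Rational(-725717859, 38858)) = Rational(-24131570247468, 19429)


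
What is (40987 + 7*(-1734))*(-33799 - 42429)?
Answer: -2199101572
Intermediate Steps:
(40987 + 7*(-1734))*(-33799 - 42429) = (40987 - 12138)*(-76228) = 28849*(-76228) = -2199101572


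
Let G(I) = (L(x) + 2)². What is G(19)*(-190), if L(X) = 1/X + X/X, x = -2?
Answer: -2375/2 ≈ -1187.5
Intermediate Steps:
L(X) = 1 + 1/X (L(X) = 1/X + 1 = 1 + 1/X)
G(I) = 25/4 (G(I) = ((1 - 2)/(-2) + 2)² = (-½*(-1) + 2)² = (½ + 2)² = (5/2)² = 25/4)
G(19)*(-190) = (25/4)*(-190) = -2375/2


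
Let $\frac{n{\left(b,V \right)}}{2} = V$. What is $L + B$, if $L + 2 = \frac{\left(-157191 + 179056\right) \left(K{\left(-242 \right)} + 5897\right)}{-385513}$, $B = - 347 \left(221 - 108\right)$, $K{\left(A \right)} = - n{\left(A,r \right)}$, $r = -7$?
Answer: $- \frac{15246365284}{385513} \approx -39548.0$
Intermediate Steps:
$n{\left(b,V \right)} = 2 V$
$K{\left(A \right)} = 14$ ($K{\left(A \right)} = - 2 \left(-7\right) = \left(-1\right) \left(-14\right) = 14$)
$B = -39211$ ($B = \left(-347\right) 113 = -39211$)
$L = - \frac{130015041}{385513}$ ($L = -2 + \frac{\left(-157191 + 179056\right) \left(14 + 5897\right)}{-385513} = -2 + 21865 \cdot 5911 \left(- \frac{1}{385513}\right) = -2 + 129244015 \left(- \frac{1}{385513}\right) = -2 - \frac{129244015}{385513} = - \frac{130015041}{385513} \approx -337.25$)
$L + B = - \frac{130015041}{385513} - 39211 = - \frac{15246365284}{385513}$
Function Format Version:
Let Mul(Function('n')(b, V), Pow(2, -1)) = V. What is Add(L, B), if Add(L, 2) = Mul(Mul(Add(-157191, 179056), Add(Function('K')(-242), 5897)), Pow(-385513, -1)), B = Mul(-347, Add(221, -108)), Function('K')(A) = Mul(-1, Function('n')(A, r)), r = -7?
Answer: Rational(-15246365284, 385513) ≈ -39548.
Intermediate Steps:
Function('n')(b, V) = Mul(2, V)
Function('K')(A) = 14 (Function('K')(A) = Mul(-1, Mul(2, -7)) = Mul(-1, -14) = 14)
B = -39211 (B = Mul(-347, 113) = -39211)
L = Rational(-130015041, 385513) (L = Add(-2, Mul(Mul(Add(-157191, 179056), Add(14, 5897)), Pow(-385513, -1))) = Add(-2, Mul(Mul(21865, 5911), Rational(-1, 385513))) = Add(-2, Mul(129244015, Rational(-1, 385513))) = Add(-2, Rational(-129244015, 385513)) = Rational(-130015041, 385513) ≈ -337.25)
Add(L, B) = Add(Rational(-130015041, 385513), -39211) = Rational(-15246365284, 385513)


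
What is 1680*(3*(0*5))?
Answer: 0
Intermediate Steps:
1680*(3*(0*5)) = 1680*(3*0) = 1680*0 = 0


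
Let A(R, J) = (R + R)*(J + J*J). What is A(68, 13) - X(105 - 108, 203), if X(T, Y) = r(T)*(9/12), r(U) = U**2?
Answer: 98981/4 ≈ 24745.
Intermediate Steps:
X(T, Y) = 3*T**2/4 (X(T, Y) = T**2*(9/12) = T**2*(9*(1/12)) = T**2*(3/4) = 3*T**2/4)
A(R, J) = 2*R*(J + J**2) (A(R, J) = (2*R)*(J + J**2) = 2*R*(J + J**2))
A(68, 13) - X(105 - 108, 203) = 2*13*68*(1 + 13) - 3*(105 - 108)**2/4 = 2*13*68*14 - 3*(-3)**2/4 = 24752 - 3*9/4 = 24752 - 1*27/4 = 24752 - 27/4 = 98981/4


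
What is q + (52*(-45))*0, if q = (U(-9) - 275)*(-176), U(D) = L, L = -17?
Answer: 51392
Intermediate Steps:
U(D) = -17
q = 51392 (q = (-17 - 275)*(-176) = -292*(-176) = 51392)
q + (52*(-45))*0 = 51392 + (52*(-45))*0 = 51392 - 2340*0 = 51392 + 0 = 51392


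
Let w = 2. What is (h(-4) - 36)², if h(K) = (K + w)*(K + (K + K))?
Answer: 144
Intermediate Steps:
h(K) = 3*K*(2 + K) (h(K) = (K + 2)*(K + (K + K)) = (2 + K)*(K + 2*K) = (2 + K)*(3*K) = 3*K*(2 + K))
(h(-4) - 36)² = (3*(-4)*(2 - 4) - 36)² = (3*(-4)*(-2) - 36)² = (24 - 36)² = (-12)² = 144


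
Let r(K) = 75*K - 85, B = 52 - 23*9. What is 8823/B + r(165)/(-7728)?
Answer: -35044547/598920 ≈ -58.513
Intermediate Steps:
B = -155 (B = 52 - 207 = -155)
r(K) = -85 + 75*K
8823/B + r(165)/(-7728) = 8823/(-155) + (-85 + 75*165)/(-7728) = 8823*(-1/155) + (-85 + 12375)*(-1/7728) = -8823/155 + 12290*(-1/7728) = -8823/155 - 6145/3864 = -35044547/598920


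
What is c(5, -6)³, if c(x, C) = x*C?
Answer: -27000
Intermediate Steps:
c(x, C) = C*x
c(5, -6)³ = (-6*5)³ = (-30)³ = -27000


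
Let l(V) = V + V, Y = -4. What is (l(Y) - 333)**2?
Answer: 116281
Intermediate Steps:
l(V) = 2*V
(l(Y) - 333)**2 = (2*(-4) - 333)**2 = (-8 - 333)**2 = (-341)**2 = 116281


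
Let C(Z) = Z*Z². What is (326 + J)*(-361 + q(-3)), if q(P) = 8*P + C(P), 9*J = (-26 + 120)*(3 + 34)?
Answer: -2641744/9 ≈ -2.9353e+5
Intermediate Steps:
J = 3478/9 (J = ((-26 + 120)*(3 + 34))/9 = (94*37)/9 = (⅑)*3478 = 3478/9 ≈ 386.44)
C(Z) = Z³
q(P) = P³ + 8*P (q(P) = 8*P + P³ = P³ + 8*P)
(326 + J)*(-361 + q(-3)) = (326 + 3478/9)*(-361 - 3*(8 + (-3)²)) = 6412*(-361 - 3*(8 + 9))/9 = 6412*(-361 - 3*17)/9 = 6412*(-361 - 51)/9 = (6412/9)*(-412) = -2641744/9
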